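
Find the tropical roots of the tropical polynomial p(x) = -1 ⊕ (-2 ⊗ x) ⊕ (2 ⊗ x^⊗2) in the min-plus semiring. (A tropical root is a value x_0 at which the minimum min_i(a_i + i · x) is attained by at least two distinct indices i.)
Roots: {-4, 1}

Each tropical root is a break point of the lower envelope of the lines y = a_i + i · x (there are 3 lines, with slopes 0, 1, ..., 2). Only the lines that attain the minimum somewhere contribute to roots; other lines are dominated. Here the surviving (envelope) indices are i = 2, i = 1, i = 0.
Intersections between consecutive envelope lines give the roots: for adjacent envelope indices i < j the intersection is x = (a_i − a_j) / (j − i). Reading off the sorted break points: {-4, 1}.
Verification: at each break x_0, at least two indices attain the minimum of min_i(a_i + i · x_0).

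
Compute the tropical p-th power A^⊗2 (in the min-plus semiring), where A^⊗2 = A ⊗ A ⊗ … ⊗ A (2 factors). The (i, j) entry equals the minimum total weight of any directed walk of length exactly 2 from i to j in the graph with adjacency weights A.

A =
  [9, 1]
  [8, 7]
A^⊗2 =
  [9, 8]
  [15, 9]

Each entry (A^⊗2)_ij equals the minimum over all length-2 walks i = v_0 → v_1 → … → v_2 = j of Σ_t A[v_t][v_{t+1}]. For example, for (i, j) = (0, 1) we minimise over 2 possible intermediate vertex sequences; the minimum is 8, attained along the walk 0 → 1 → 1.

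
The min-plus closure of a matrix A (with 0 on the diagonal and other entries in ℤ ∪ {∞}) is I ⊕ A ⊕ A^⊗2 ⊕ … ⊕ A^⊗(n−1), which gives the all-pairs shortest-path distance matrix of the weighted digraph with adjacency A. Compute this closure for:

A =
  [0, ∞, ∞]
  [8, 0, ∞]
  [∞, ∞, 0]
Closure =
  [0, ∞, ∞]
  [8, 0, ∞]
  [∞, ∞, 0]

This is the Floyd-Warshall all-pairs shortest-path computation. For each intermediate vertex k = 0, 1, …, 2, update dist[i][j] ← min(dist[i][j], dist[i][k] + dist[k][j]). The final matrix gives, for each (i, j), the minimum total weight of any directed path from i to j (possibly empty when i = j).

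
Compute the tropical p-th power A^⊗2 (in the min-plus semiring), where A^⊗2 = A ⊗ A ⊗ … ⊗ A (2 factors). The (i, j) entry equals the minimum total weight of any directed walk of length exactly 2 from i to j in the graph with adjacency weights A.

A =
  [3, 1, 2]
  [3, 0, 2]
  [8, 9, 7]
A^⊗2 =
  [4, 1, 3]
  [3, 0, 2]
  [11, 9, 10]

Each entry (A^⊗2)_ij equals the minimum over all length-2 walks i = v_0 → v_1 → … → v_2 = j of Σ_t A[v_t][v_{t+1}]. For example, for (i, j) = (0, 2) we minimise over 3 possible intermediate vertex sequences; the minimum is 3, attained along the walk 0 → 1 → 2.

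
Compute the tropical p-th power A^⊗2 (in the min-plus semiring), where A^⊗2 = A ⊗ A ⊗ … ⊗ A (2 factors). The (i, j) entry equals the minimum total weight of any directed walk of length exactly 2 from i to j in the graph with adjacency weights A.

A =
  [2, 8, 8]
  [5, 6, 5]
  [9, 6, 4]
A^⊗2 =
  [4, 10, 10]
  [7, 11, 9]
  [11, 10, 8]

Each entry (A^⊗2)_ij equals the minimum over all length-2 walks i = v_0 → v_1 → … → v_2 = j of Σ_t A[v_t][v_{t+1}]. For example, for (i, j) = (0, 2) we minimise over 3 possible intermediate vertex sequences; the minimum is 10, attained along the walk 0 → 0 → 2.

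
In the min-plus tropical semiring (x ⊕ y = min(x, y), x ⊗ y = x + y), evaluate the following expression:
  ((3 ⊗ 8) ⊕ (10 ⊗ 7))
((3 ⊗ 8) ⊕ (10 ⊗ 7)) = 11

Expand innermost to outermost. Recall ⊕ takes the minimum of its arguments and ⊗ takes their sum. Working out the expression ((3 ⊗ 8) ⊕ (10 ⊗ 7)) gives 11.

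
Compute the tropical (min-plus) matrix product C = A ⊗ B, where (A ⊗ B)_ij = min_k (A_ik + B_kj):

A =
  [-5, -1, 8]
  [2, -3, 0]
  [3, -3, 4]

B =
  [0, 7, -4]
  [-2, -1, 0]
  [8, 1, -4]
A ⊗ B =
  [-5, -2, -9]
  [-5, -4, -4]
  [-5, -4, -3]

Apply the min-plus product entry-by-entry:
  C[0][0] = min over k of (A[0][0] + B[0][0] = -5 + 0 = -5, A[0][1] + B[1][0] = -1 + -2 = -3, A[0][2] + B[2][0] = 8 + 8 = 16) = -5 (attained at k = 0)
  C[0][1] = min over k of (A[0][0] + B[0][1] = -5 + 7 = 2, A[0][1] + B[1][1] = -1 + -1 = -2, A[0][2] + B[2][1] = 8 + 1 = 9) = -2 (attained at k = 1)
  C[0][2] = min over k of (A[0][0] + B[0][2] = -5 + -4 = -9, A[0][1] + B[1][2] = -1 + 0 = -1, A[0][2] + B[2][2] = 8 + -4 = 4) = -9 (attained at k = 0)
  C[1][0] = min over k of (A[1][0] + B[0][0] = 2 + 0 = 2, A[1][1] + B[1][0] = -3 + -2 = -5, A[1][2] + B[2][0] = 0 + 8 = 8) = -5 (attained at k = 1)
  C[1][1] = min over k of (A[1][0] + B[0][1] = 2 + 7 = 9, A[1][1] + B[1][1] = -3 + -1 = -4, A[1][2] + B[2][1] = 0 + 1 = 1) = -4 (attained at k = 1)
  C[1][2] = min over k of (A[1][0] + B[0][2] = 2 + -4 = -2, A[1][1] + B[1][2] = -3 + 0 = -3, A[1][2] + B[2][2] = 0 + -4 = -4) = -4 (attained at k = 2)
  C[2][0] = min over k of (A[2][0] + B[0][0] = 3 + 0 = 3, A[2][1] + B[1][0] = -3 + -2 = -5, A[2][2] + B[2][0] = 4 + 8 = 12) = -5 (attained at k = 1)
  C[2][1] = min over k of (A[2][0] + B[0][1] = 3 + 7 = 10, A[2][1] + B[1][1] = -3 + -1 = -4, A[2][2] + B[2][1] = 4 + 1 = 5) = -4 (attained at k = 1)
  C[2][2] = min over k of (A[2][0] + B[0][2] = 3 + -4 = -1, A[2][1] + B[1][2] = -3 + 0 = -3, A[2][2] + B[2][2] = 4 + -4 = 0) = -3 (attained at k = 1)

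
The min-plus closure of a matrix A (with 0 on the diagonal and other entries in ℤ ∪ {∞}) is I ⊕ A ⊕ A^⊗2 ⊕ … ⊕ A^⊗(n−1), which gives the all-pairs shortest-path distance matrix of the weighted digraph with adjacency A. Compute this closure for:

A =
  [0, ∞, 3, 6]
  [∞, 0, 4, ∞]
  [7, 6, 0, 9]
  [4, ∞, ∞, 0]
Closure =
  [0, 9, 3, 6]
  [11, 0, 4, 13]
  [7, 6, 0, 9]
  [4, 13, 7, 0]

This is the Floyd-Warshall all-pairs shortest-path computation. For each intermediate vertex k = 0, 1, …, 3, update dist[i][j] ← min(dist[i][j], dist[i][k] + dist[k][j]). The final matrix gives, for each (i, j), the minimum total weight of any directed path from i to j (possibly empty when i = j).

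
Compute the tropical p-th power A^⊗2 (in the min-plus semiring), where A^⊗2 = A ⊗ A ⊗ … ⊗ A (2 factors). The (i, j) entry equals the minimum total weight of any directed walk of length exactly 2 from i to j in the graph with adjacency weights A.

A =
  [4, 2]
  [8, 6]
A^⊗2 =
  [8, 6]
  [12, 10]

Each entry (A^⊗2)_ij equals the minimum over all length-2 walks i = v_0 → v_1 → … → v_2 = j of Σ_t A[v_t][v_{t+1}]. For example, for (i, j) = (0, 1) we minimise over 2 possible intermediate vertex sequences; the minimum is 6, attained along the walk 0 → 0 → 1.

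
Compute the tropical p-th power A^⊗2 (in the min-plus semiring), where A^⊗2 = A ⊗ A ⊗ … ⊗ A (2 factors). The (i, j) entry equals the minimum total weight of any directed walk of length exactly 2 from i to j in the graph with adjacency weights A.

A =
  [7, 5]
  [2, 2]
A^⊗2 =
  [7, 7]
  [4, 4]

Each entry (A^⊗2)_ij equals the minimum over all length-2 walks i = v_0 → v_1 → … → v_2 = j of Σ_t A[v_t][v_{t+1}]. For example, for (i, j) = (0, 1) we minimise over 2 possible intermediate vertex sequences; the minimum is 7, attained along the walk 0 → 1 → 1.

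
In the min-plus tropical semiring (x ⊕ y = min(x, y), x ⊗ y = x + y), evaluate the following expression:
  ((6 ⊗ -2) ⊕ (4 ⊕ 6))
((6 ⊗ -2) ⊕ (4 ⊕ 6)) = 4

Expand innermost to outermost. Recall ⊕ takes the minimum of its arguments and ⊗ takes their sum. Working out the expression ((6 ⊗ -2) ⊕ (4 ⊕ 6)) gives 4.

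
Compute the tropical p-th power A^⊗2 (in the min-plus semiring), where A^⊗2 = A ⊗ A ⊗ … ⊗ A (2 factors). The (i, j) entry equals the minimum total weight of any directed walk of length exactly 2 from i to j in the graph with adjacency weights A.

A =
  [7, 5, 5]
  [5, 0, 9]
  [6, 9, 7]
A^⊗2 =
  [10, 5, 12]
  [5, 0, 9]
  [13, 9, 11]

Each entry (A^⊗2)_ij equals the minimum over all length-2 walks i = v_0 → v_1 → … → v_2 = j of Σ_t A[v_t][v_{t+1}]. For example, for (i, j) = (0, 2) we minimise over 3 possible intermediate vertex sequences; the minimum is 12, attained along the walk 0 → 0 → 2.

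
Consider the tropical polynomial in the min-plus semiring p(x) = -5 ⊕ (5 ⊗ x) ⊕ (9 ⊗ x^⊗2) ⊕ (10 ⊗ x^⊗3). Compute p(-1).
p(-1) = -5

A tropical monomial a ⊗ x^⊗i evaluates to a + i · x. Evaluating each term at x = -1:
  Term 0 contributes -5 + 0 · -1 = -5
  Term 1 contributes 5 + 1 · -1 = 4
  Term 2 contributes 9 + 2 · -1 = 7
  Term 3 contributes 10 + 3 · -1 = 7
p(-1) = ⊕ of these = min[-5, 4, 7, 7] = -5.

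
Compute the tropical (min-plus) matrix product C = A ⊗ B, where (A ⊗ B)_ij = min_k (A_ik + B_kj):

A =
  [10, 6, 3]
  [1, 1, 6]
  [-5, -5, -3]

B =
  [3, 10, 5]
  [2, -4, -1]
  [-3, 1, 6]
A ⊗ B =
  [0, 2, 5]
  [3, -3, 0]
  [-6, -9, -6]

Apply the min-plus product entry-by-entry:
  C[0][0] = min over k of (A[0][0] + B[0][0] = 10 + 3 = 13, A[0][1] + B[1][0] = 6 + 2 = 8, A[0][2] + B[2][0] = 3 + -3 = 0) = 0 (attained at k = 2)
  C[0][1] = min over k of (A[0][0] + B[0][1] = 10 + 10 = 20, A[0][1] + B[1][1] = 6 + -4 = 2, A[0][2] + B[2][1] = 3 + 1 = 4) = 2 (attained at k = 1)
  C[0][2] = min over k of (A[0][0] + B[0][2] = 10 + 5 = 15, A[0][1] + B[1][2] = 6 + -1 = 5, A[0][2] + B[2][2] = 3 + 6 = 9) = 5 (attained at k = 1)
  C[1][0] = min over k of (A[1][0] + B[0][0] = 1 + 3 = 4, A[1][1] + B[1][0] = 1 + 2 = 3, A[1][2] + B[2][0] = 6 + -3 = 3) = 3 (attained at k = 1)
  C[1][1] = min over k of (A[1][0] + B[0][1] = 1 + 10 = 11, A[1][1] + B[1][1] = 1 + -4 = -3, A[1][2] + B[2][1] = 6 + 1 = 7) = -3 (attained at k = 1)
  C[1][2] = min over k of (A[1][0] + B[0][2] = 1 + 5 = 6, A[1][1] + B[1][2] = 1 + -1 = 0, A[1][2] + B[2][2] = 6 + 6 = 12) = 0 (attained at k = 1)
  C[2][0] = min over k of (A[2][0] + B[0][0] = -5 + 3 = -2, A[2][1] + B[1][0] = -5 + 2 = -3, A[2][2] + B[2][0] = -3 + -3 = -6) = -6 (attained at k = 2)
  C[2][1] = min over k of (A[2][0] + B[0][1] = -5 + 10 = 5, A[2][1] + B[1][1] = -5 + -4 = -9, A[2][2] + B[2][1] = -3 + 1 = -2) = -9 (attained at k = 1)
  C[2][2] = min over k of (A[2][0] + B[0][2] = -5 + 5 = 0, A[2][1] + B[1][2] = -5 + -1 = -6, A[2][2] + B[2][2] = -3 + 6 = 3) = -6 (attained at k = 1)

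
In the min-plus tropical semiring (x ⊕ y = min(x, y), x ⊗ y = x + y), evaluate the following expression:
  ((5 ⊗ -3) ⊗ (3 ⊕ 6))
((5 ⊗ -3) ⊗ (3 ⊕ 6)) = 5

Expand innermost to outermost. Recall ⊕ takes the minimum of its arguments and ⊗ takes their sum. Working out the expression ((5 ⊗ -3) ⊗ (3 ⊕ 6)) gives 5.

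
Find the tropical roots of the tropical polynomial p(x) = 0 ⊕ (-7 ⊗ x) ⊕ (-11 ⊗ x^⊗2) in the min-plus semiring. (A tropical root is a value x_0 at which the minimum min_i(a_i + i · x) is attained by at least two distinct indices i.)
Roots: {4, 7}

Each tropical root is a break point of the lower envelope of the lines y = a_i + i · x (there are 3 lines, with slopes 0, 1, ..., 2). Only the lines that attain the minimum somewhere contribute to roots; other lines are dominated. Here the surviving (envelope) indices are i = 2, i = 1, i = 0.
Intersections between consecutive envelope lines give the roots: for adjacent envelope indices i < j the intersection is x = (a_i − a_j) / (j − i). Reading off the sorted break points: {4, 7}.
Verification: at each break x_0, at least two indices attain the minimum of min_i(a_i + i · x_0).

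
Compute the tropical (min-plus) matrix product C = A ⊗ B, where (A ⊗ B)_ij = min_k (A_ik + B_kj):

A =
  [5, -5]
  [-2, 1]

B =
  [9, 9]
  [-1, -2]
A ⊗ B =
  [-6, -7]
  [0, -1]

Apply the min-plus product entry-by-entry:
  C[0][0] = min over k of (A[0][0] + B[0][0] = 5 + 9 = 14, A[0][1] + B[1][0] = -5 + -1 = -6) = -6 (attained at k = 1)
  C[0][1] = min over k of (A[0][0] + B[0][1] = 5 + 9 = 14, A[0][1] + B[1][1] = -5 + -2 = -7) = -7 (attained at k = 1)
  C[1][0] = min over k of (A[1][0] + B[0][0] = -2 + 9 = 7, A[1][1] + B[1][0] = 1 + -1 = 0) = 0 (attained at k = 1)
  C[1][1] = min over k of (A[1][0] + B[0][1] = -2 + 9 = 7, A[1][1] + B[1][1] = 1 + -2 = -1) = -1 (attained at k = 1)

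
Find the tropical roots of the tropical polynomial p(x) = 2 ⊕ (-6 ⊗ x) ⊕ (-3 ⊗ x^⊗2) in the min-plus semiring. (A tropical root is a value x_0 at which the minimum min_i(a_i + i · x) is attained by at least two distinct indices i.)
Roots: {-3, 8}

Each tropical root is a break point of the lower envelope of the lines y = a_i + i · x (there are 3 lines, with slopes 0, 1, ..., 2). Only the lines that attain the minimum somewhere contribute to roots; other lines are dominated. Here the surviving (envelope) indices are i = 2, i = 1, i = 0.
Intersections between consecutive envelope lines give the roots: for adjacent envelope indices i < j the intersection is x = (a_i − a_j) / (j − i). Reading off the sorted break points: {-3, 8}.
Verification: at each break x_0, at least two indices attain the minimum of min_i(a_i + i · x_0).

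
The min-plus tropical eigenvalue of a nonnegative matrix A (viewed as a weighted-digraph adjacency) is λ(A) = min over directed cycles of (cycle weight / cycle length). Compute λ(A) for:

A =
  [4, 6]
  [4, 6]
λ(A) = 4

Enumerate directed cycles and compute their means (weight / length). Sample:
  cycle 0 → 0: weight = 4, length = 1, mean = 4/1 ≈ 4.000
  cycle 1 → 1: weight = 6, length = 1, mean = 6/1 ≈ 6.000
  cycle 0 → 1 → 0: weight = 10, length = 2, mean = 10/2 ≈ 5.000
  cycle 1 → 0 → 1: weight = 10, length = 2, mean = 10/2 ≈ 5.000
Minimum mean = 4.000, attained e.g. along the cycle 0 → 0 with weight 4 and length 1. So λ(A) = 4/1 = 4.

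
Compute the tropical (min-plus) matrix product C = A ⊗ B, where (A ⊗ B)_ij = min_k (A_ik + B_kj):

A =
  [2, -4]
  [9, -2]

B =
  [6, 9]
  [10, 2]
A ⊗ B =
  [6, -2]
  [8, 0]

Apply the min-plus product entry-by-entry:
  C[0][0] = min over k of (A[0][0] + B[0][0] = 2 + 6 = 8, A[0][1] + B[1][0] = -4 + 10 = 6) = 6 (attained at k = 1)
  C[0][1] = min over k of (A[0][0] + B[0][1] = 2 + 9 = 11, A[0][1] + B[1][1] = -4 + 2 = -2) = -2 (attained at k = 1)
  C[1][0] = min over k of (A[1][0] + B[0][0] = 9 + 6 = 15, A[1][1] + B[1][0] = -2 + 10 = 8) = 8 (attained at k = 1)
  C[1][1] = min over k of (A[1][0] + B[0][1] = 9 + 9 = 18, A[1][1] + B[1][1] = -2 + 2 = 0) = 0 (attained at k = 1)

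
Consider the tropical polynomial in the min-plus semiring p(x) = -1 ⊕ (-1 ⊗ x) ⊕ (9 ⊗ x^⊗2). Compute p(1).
p(1) = -1

A tropical monomial a ⊗ x^⊗i evaluates to a + i · x. Evaluating each term at x = 1:
  Term 0 contributes -1 + 0 · 1 = -1
  Term 1 contributes -1 + 1 · 1 = 0
  Term 2 contributes 9 + 2 · 1 = 11
p(1) = ⊕ of these = min[-1, 0, 11] = -1.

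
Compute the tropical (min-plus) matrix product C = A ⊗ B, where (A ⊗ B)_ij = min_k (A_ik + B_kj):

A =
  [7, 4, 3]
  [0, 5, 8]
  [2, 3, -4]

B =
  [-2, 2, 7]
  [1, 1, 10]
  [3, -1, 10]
A ⊗ B =
  [5, 2, 13]
  [-2, 2, 7]
  [-1, -5, 6]

Apply the min-plus product entry-by-entry:
  C[0][0] = min over k of (A[0][0] + B[0][0] = 7 + -2 = 5, A[0][1] + B[1][0] = 4 + 1 = 5, A[0][2] + B[2][0] = 3 + 3 = 6) = 5 (attained at k = 0)
  C[0][1] = min over k of (A[0][0] + B[0][1] = 7 + 2 = 9, A[0][1] + B[1][1] = 4 + 1 = 5, A[0][2] + B[2][1] = 3 + -1 = 2) = 2 (attained at k = 2)
  C[0][2] = min over k of (A[0][0] + B[0][2] = 7 + 7 = 14, A[0][1] + B[1][2] = 4 + 10 = 14, A[0][2] + B[2][2] = 3 + 10 = 13) = 13 (attained at k = 2)
  C[1][0] = min over k of (A[1][0] + B[0][0] = 0 + -2 = -2, A[1][1] + B[1][0] = 5 + 1 = 6, A[1][2] + B[2][0] = 8 + 3 = 11) = -2 (attained at k = 0)
  C[1][1] = min over k of (A[1][0] + B[0][1] = 0 + 2 = 2, A[1][1] + B[1][1] = 5 + 1 = 6, A[1][2] + B[2][1] = 8 + -1 = 7) = 2 (attained at k = 0)
  C[1][2] = min over k of (A[1][0] + B[0][2] = 0 + 7 = 7, A[1][1] + B[1][2] = 5 + 10 = 15, A[1][2] + B[2][2] = 8 + 10 = 18) = 7 (attained at k = 0)
  C[2][0] = min over k of (A[2][0] + B[0][0] = 2 + -2 = 0, A[2][1] + B[1][0] = 3 + 1 = 4, A[2][2] + B[2][0] = -4 + 3 = -1) = -1 (attained at k = 2)
  C[2][1] = min over k of (A[2][0] + B[0][1] = 2 + 2 = 4, A[2][1] + B[1][1] = 3 + 1 = 4, A[2][2] + B[2][1] = -4 + -1 = -5) = -5 (attained at k = 2)
  C[2][2] = min over k of (A[2][0] + B[0][2] = 2 + 7 = 9, A[2][1] + B[1][2] = 3 + 10 = 13, A[2][2] + B[2][2] = -4 + 10 = 6) = 6 (attained at k = 2)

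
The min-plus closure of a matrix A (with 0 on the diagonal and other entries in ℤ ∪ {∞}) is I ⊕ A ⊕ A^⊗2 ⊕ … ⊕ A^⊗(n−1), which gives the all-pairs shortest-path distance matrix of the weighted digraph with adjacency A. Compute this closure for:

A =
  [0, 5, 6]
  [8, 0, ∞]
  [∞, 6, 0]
Closure =
  [0, 5, 6]
  [8, 0, 14]
  [14, 6, 0]

This is the Floyd-Warshall all-pairs shortest-path computation. For each intermediate vertex k = 0, 1, …, 2, update dist[i][j] ← min(dist[i][j], dist[i][k] + dist[k][j]). The final matrix gives, for each (i, j), the minimum total weight of any directed path from i to j (possibly empty when i = j).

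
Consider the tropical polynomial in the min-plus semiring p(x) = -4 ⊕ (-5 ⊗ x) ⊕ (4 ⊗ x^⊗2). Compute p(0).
p(0) = -5

A tropical monomial a ⊗ x^⊗i evaluates to a + i · x. Evaluating each term at x = 0:
  Term 0 contributes -4 + 0 · 0 = -4
  Term 1 contributes -5 + 1 · 0 = -5
  Term 2 contributes 4 + 2 · 0 = 4
p(0) = ⊕ of these = min[-4, -5, 4] = -5.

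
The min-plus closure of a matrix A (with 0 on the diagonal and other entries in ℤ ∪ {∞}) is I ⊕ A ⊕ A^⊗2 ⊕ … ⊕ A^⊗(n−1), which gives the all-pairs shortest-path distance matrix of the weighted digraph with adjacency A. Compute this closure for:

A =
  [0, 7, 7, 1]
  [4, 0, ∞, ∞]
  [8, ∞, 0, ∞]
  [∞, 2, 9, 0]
Closure =
  [0, 3, 7, 1]
  [4, 0, 11, 5]
  [8, 11, 0, 9]
  [6, 2, 9, 0]

This is the Floyd-Warshall all-pairs shortest-path computation. For each intermediate vertex k = 0, 1, …, 3, update dist[i][j] ← min(dist[i][j], dist[i][k] + dist[k][j]). The final matrix gives, for each (i, j), the minimum total weight of any directed path from i to j (possibly empty when i = j).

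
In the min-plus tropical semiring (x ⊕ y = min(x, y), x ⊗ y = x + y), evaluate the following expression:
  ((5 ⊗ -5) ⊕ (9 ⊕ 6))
((5 ⊗ -5) ⊕ (9 ⊕ 6)) = 0

Expand innermost to outermost. Recall ⊕ takes the minimum of its arguments and ⊗ takes their sum. Working out the expression ((5 ⊗ -5) ⊕ (9 ⊕ 6)) gives 0.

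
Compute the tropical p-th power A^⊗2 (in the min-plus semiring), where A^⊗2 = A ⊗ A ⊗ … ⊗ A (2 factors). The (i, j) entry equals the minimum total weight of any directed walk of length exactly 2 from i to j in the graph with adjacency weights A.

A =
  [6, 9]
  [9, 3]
A^⊗2 =
  [12, 12]
  [12, 6]

Each entry (A^⊗2)_ij equals the minimum over all length-2 walks i = v_0 → v_1 → … → v_2 = j of Σ_t A[v_t][v_{t+1}]. For example, for (i, j) = (0, 1) we minimise over 2 possible intermediate vertex sequences; the minimum is 12, attained along the walk 0 → 1 → 1.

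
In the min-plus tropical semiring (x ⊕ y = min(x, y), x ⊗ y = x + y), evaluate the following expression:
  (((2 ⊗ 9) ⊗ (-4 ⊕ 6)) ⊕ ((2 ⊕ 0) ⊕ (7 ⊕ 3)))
(((2 ⊗ 9) ⊗ (-4 ⊕ 6)) ⊕ ((2 ⊕ 0) ⊕ (7 ⊕ 3))) = 0

Expand innermost to outermost. Recall ⊕ takes the minimum of its arguments and ⊗ takes their sum. Working out the expression (((2 ⊗ 9) ⊗ (-4 ⊕ 6)) ⊕ ((2 ⊕ 0) ⊕ (7 ⊕ 3))) gives 0.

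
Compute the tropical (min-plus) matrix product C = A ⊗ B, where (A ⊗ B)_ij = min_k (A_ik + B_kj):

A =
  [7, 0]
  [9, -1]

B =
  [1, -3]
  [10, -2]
A ⊗ B =
  [8, -2]
  [9, -3]

Apply the min-plus product entry-by-entry:
  C[0][0] = min over k of (A[0][0] + B[0][0] = 7 + 1 = 8, A[0][1] + B[1][0] = 0 + 10 = 10) = 8 (attained at k = 0)
  C[0][1] = min over k of (A[0][0] + B[0][1] = 7 + -3 = 4, A[0][1] + B[1][1] = 0 + -2 = -2) = -2 (attained at k = 1)
  C[1][0] = min over k of (A[1][0] + B[0][0] = 9 + 1 = 10, A[1][1] + B[1][0] = -1 + 10 = 9) = 9 (attained at k = 1)
  C[1][1] = min over k of (A[1][0] + B[0][1] = 9 + -3 = 6, A[1][1] + B[1][1] = -1 + -2 = -3) = -3 (attained at k = 1)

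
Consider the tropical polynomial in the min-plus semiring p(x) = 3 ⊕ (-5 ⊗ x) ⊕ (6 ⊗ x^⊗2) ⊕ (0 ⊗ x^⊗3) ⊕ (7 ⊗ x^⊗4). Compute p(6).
p(6) = 1

A tropical monomial a ⊗ x^⊗i evaluates to a + i · x. Evaluating each term at x = 6:
  Term 0 contributes 3 + 0 · 6 = 3
  Term 1 contributes -5 + 1 · 6 = 1
  Term 2 contributes 6 + 2 · 6 = 18
  Term 3 contributes 0 + 3 · 6 = 18
  Term 4 contributes 7 + 4 · 6 = 31
p(6) = ⊕ of these = min[3, 1, 18, 18, 31] = 1.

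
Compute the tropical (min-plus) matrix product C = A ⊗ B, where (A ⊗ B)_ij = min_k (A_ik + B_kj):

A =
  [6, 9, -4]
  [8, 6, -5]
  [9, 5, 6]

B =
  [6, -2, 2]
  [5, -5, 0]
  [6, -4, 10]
A ⊗ B =
  [2, -8, 6]
  [1, -9, 5]
  [10, 0, 5]

Apply the min-plus product entry-by-entry:
  C[0][0] = min over k of (A[0][0] + B[0][0] = 6 + 6 = 12, A[0][1] + B[1][0] = 9 + 5 = 14, A[0][2] + B[2][0] = -4 + 6 = 2) = 2 (attained at k = 2)
  C[0][1] = min over k of (A[0][0] + B[0][1] = 6 + -2 = 4, A[0][1] + B[1][1] = 9 + -5 = 4, A[0][2] + B[2][1] = -4 + -4 = -8) = -8 (attained at k = 2)
  C[0][2] = min over k of (A[0][0] + B[0][2] = 6 + 2 = 8, A[0][1] + B[1][2] = 9 + 0 = 9, A[0][2] + B[2][2] = -4 + 10 = 6) = 6 (attained at k = 2)
  C[1][0] = min over k of (A[1][0] + B[0][0] = 8 + 6 = 14, A[1][1] + B[1][0] = 6 + 5 = 11, A[1][2] + B[2][0] = -5 + 6 = 1) = 1 (attained at k = 2)
  C[1][1] = min over k of (A[1][0] + B[0][1] = 8 + -2 = 6, A[1][1] + B[1][1] = 6 + -5 = 1, A[1][2] + B[2][1] = -5 + -4 = -9) = -9 (attained at k = 2)
  C[1][2] = min over k of (A[1][0] + B[0][2] = 8 + 2 = 10, A[1][1] + B[1][2] = 6 + 0 = 6, A[1][2] + B[2][2] = -5 + 10 = 5) = 5 (attained at k = 2)
  C[2][0] = min over k of (A[2][0] + B[0][0] = 9 + 6 = 15, A[2][1] + B[1][0] = 5 + 5 = 10, A[2][2] + B[2][0] = 6 + 6 = 12) = 10 (attained at k = 1)
  C[2][1] = min over k of (A[2][0] + B[0][1] = 9 + -2 = 7, A[2][1] + B[1][1] = 5 + -5 = 0, A[2][2] + B[2][1] = 6 + -4 = 2) = 0 (attained at k = 1)
  C[2][2] = min over k of (A[2][0] + B[0][2] = 9 + 2 = 11, A[2][1] + B[1][2] = 5 + 0 = 5, A[2][2] + B[2][2] = 6 + 10 = 16) = 5 (attained at k = 1)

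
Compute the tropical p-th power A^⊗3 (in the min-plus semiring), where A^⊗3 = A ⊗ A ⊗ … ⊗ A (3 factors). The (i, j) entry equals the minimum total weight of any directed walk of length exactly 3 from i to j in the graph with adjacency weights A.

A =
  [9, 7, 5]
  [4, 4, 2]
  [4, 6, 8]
A^⊗3 =
  [13, 15, 13]
  [10, 12, 10]
  [12, 14, 12]

Each entry (A^⊗3)_ij equals the minimum over all length-3 walks i = v_0 → v_1 → … → v_3 = j of Σ_t A[v_t][v_{t+1}]. For example, for (i, j) = (0, 2) we minimise over 9 possible intermediate vertex sequences; the minimum is 13, attained along the walk 0 → 1 → 1 → 2.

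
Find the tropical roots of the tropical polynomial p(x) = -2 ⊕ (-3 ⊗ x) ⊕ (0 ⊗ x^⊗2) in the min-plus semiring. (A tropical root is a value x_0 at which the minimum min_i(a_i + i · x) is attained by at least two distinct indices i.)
Roots: {-3, 1}

Each tropical root is a break point of the lower envelope of the lines y = a_i + i · x (there are 3 lines, with slopes 0, 1, ..., 2). Only the lines that attain the minimum somewhere contribute to roots; other lines are dominated. Here the surviving (envelope) indices are i = 2, i = 1, i = 0.
Intersections between consecutive envelope lines give the roots: for adjacent envelope indices i < j the intersection is x = (a_i − a_j) / (j − i). Reading off the sorted break points: {-3, 1}.
Verification: at each break x_0, at least two indices attain the minimum of min_i(a_i + i · x_0).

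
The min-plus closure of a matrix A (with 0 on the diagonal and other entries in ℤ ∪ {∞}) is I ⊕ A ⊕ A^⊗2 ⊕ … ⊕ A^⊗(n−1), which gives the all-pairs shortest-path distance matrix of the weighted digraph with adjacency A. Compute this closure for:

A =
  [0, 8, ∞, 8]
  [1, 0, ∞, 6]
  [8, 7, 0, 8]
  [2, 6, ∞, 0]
Closure =
  [0, 8, ∞, 8]
  [1, 0, ∞, 6]
  [8, 7, 0, 8]
  [2, 6, ∞, 0]

This is the Floyd-Warshall all-pairs shortest-path computation. For each intermediate vertex k = 0, 1, …, 3, update dist[i][j] ← min(dist[i][j], dist[i][k] + dist[k][j]). The final matrix gives, for each (i, j), the minimum total weight of any directed path from i to j (possibly empty when i = j).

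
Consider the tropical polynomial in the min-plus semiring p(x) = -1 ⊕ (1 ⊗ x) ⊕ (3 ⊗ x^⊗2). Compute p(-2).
p(-2) = -1

A tropical monomial a ⊗ x^⊗i evaluates to a + i · x. Evaluating each term at x = -2:
  Term 0 contributes -1 + 0 · -2 = -1
  Term 1 contributes 1 + 1 · -2 = -1
  Term 2 contributes 3 + 2 · -2 = -1
p(-2) = ⊕ of these = min[-1, -1, -1] = -1.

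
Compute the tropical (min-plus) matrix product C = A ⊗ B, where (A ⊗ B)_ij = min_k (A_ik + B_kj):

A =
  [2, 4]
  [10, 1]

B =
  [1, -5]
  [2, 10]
A ⊗ B =
  [3, -3]
  [3, 5]

Apply the min-plus product entry-by-entry:
  C[0][0] = min over k of (A[0][0] + B[0][0] = 2 + 1 = 3, A[0][1] + B[1][0] = 4 + 2 = 6) = 3 (attained at k = 0)
  C[0][1] = min over k of (A[0][0] + B[0][1] = 2 + -5 = -3, A[0][1] + B[1][1] = 4 + 10 = 14) = -3 (attained at k = 0)
  C[1][0] = min over k of (A[1][0] + B[0][0] = 10 + 1 = 11, A[1][1] + B[1][0] = 1 + 2 = 3) = 3 (attained at k = 1)
  C[1][1] = min over k of (A[1][0] + B[0][1] = 10 + -5 = 5, A[1][1] + B[1][1] = 1 + 10 = 11) = 5 (attained at k = 0)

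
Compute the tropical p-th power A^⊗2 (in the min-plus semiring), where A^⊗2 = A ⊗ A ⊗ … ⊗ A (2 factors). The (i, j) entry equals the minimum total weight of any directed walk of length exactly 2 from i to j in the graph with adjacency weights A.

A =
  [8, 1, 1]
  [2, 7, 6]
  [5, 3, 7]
A^⊗2 =
  [3, 4, 7]
  [9, 3, 3]
  [5, 6, 6]

Each entry (A^⊗2)_ij equals the minimum over all length-2 walks i = v_0 → v_1 → … → v_2 = j of Σ_t A[v_t][v_{t+1}]. For example, for (i, j) = (0, 2) we minimise over 3 possible intermediate vertex sequences; the minimum is 7, attained along the walk 0 → 1 → 2.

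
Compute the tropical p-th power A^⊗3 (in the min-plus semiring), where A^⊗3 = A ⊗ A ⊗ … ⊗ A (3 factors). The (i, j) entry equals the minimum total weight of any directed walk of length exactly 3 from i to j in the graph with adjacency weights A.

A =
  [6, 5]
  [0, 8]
A^⊗3 =
  [11, 10]
  [5, 11]

Each entry (A^⊗3)_ij equals the minimum over all length-3 walks i = v_0 → v_1 → … → v_3 = j of Σ_t A[v_t][v_{t+1}]. For example, for (i, j) = (0, 1) we minimise over 4 possible intermediate vertex sequences; the minimum is 10, attained along the walk 0 → 1 → 0 → 1.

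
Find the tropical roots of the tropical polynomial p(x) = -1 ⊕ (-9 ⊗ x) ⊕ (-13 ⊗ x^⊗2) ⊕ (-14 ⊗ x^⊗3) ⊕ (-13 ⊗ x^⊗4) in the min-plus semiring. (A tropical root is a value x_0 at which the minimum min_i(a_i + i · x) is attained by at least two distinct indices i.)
Roots: {-1, 1, 4, 8}

Each tropical root is a break point of the lower envelope of the lines y = a_i + i · x (there are 5 lines, with slopes 0, 1, ..., 4). Only the lines that attain the minimum somewhere contribute to roots; other lines are dominated. Here the surviving (envelope) indices are i = 4, i = 3, i = 2, i = 1, i = 0.
Intersections between consecutive envelope lines give the roots: for adjacent envelope indices i < j the intersection is x = (a_i − a_j) / (j − i). Reading off the sorted break points: {-1, 1, 4, 8}.
Verification: at each break x_0, at least two indices attain the minimum of min_i(a_i + i · x_0).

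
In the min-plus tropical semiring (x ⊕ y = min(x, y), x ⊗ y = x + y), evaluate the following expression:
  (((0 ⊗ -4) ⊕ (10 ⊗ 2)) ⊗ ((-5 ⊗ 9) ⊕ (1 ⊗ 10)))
(((0 ⊗ -4) ⊕ (10 ⊗ 2)) ⊗ ((-5 ⊗ 9) ⊕ (1 ⊗ 10))) = 0

Expand innermost to outermost. Recall ⊕ takes the minimum of its arguments and ⊗ takes their sum. Working out the expression (((0 ⊗ -4) ⊕ (10 ⊗ 2)) ⊗ ((-5 ⊗ 9) ⊕ (1 ⊗ 10))) gives 0.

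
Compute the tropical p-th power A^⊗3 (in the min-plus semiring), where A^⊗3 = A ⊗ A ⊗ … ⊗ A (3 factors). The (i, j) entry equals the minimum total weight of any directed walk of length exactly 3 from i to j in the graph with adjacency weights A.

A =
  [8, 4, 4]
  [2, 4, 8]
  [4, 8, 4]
A^⊗3 =
  [10, 10, 10]
  [8, 10, 10]
  [10, 12, 12]

Each entry (A^⊗3)_ij equals the minimum over all length-3 walks i = v_0 → v_1 → … → v_3 = j of Σ_t A[v_t][v_{t+1}]. For example, for (i, j) = (0, 2) we minimise over 9 possible intermediate vertex sequences; the minimum is 10, attained along the walk 0 → 1 → 0 → 2.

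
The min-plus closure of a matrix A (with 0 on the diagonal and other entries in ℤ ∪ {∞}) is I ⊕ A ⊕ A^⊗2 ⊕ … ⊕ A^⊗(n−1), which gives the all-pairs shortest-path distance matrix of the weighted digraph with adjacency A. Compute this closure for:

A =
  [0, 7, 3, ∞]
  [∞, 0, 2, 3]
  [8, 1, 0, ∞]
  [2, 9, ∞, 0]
Closure =
  [0, 4, 3, 7]
  [5, 0, 2, 3]
  [6, 1, 0, 4]
  [2, 6, 5, 0]

This is the Floyd-Warshall all-pairs shortest-path computation. For each intermediate vertex k = 0, 1, …, 3, update dist[i][j] ← min(dist[i][j], dist[i][k] + dist[k][j]). The final matrix gives, for each (i, j), the minimum total weight of any directed path from i to j (possibly empty when i = j).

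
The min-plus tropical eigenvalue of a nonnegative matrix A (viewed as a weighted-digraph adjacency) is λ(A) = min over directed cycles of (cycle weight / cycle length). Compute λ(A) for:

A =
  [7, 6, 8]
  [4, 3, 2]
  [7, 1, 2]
λ(A) = 3/2

Enumerate directed cycles and compute their means (weight / length). Sample:
  cycle 0 → 0: weight = 7, length = 1, mean = 7/1 ≈ 7.000
  cycle 1 → 1: weight = 3, length = 1, mean = 3/1 ≈ 3.000
  cycle 2 → 2: weight = 2, length = 1, mean = 2/1 ≈ 2.000
  cycle 0 → 1 → 0: weight = 10, length = 2, mean = 10/2 ≈ 5.000
  cycle 0 → 2 → 0: weight = 15, length = 2, mean = 15/2 ≈ 7.500
  cycle 1 → 0 → 1: weight = 10, length = 2, mean = 10/2 ≈ 5.000
Minimum mean = 1.500, attained e.g. along the cycle 1 → 2 → 1 with weight 3 and length 2. So λ(A) = 3/2 = 3/2.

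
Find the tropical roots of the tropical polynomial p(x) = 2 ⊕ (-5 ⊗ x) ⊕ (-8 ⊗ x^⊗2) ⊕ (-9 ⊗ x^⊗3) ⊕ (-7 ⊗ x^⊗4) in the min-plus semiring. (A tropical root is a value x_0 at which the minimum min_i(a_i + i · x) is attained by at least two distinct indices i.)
Roots: {-2, 1, 3, 7}

Each tropical root is a break point of the lower envelope of the lines y = a_i + i · x (there are 5 lines, with slopes 0, 1, ..., 4). Only the lines that attain the minimum somewhere contribute to roots; other lines are dominated. Here the surviving (envelope) indices are i = 4, i = 3, i = 2, i = 1, i = 0.
Intersections between consecutive envelope lines give the roots: for adjacent envelope indices i < j the intersection is x = (a_i − a_j) / (j − i). Reading off the sorted break points: {-2, 1, 3, 7}.
Verification: at each break x_0, at least two indices attain the minimum of min_i(a_i + i · x_0).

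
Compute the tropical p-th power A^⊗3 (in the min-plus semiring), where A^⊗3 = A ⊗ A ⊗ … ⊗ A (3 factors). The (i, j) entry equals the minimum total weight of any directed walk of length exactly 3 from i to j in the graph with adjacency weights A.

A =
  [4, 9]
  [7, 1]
A^⊗3 =
  [12, 11]
  [9, 3]

Each entry (A^⊗3)_ij equals the minimum over all length-3 walks i = v_0 → v_1 → … → v_3 = j of Σ_t A[v_t][v_{t+1}]. For example, for (i, j) = (0, 1) we minimise over 4 possible intermediate vertex sequences; the minimum is 11, attained along the walk 0 → 1 → 1 → 1.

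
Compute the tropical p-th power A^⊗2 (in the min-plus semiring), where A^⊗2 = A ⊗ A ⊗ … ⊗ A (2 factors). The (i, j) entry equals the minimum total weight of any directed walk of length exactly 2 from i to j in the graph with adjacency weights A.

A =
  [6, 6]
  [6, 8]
A^⊗2 =
  [12, 12]
  [12, 12]

Each entry (A^⊗2)_ij equals the minimum over all length-2 walks i = v_0 → v_1 → … → v_2 = j of Σ_t A[v_t][v_{t+1}]. For example, for (i, j) = (0, 1) we minimise over 2 possible intermediate vertex sequences; the minimum is 12, attained along the walk 0 → 0 → 1.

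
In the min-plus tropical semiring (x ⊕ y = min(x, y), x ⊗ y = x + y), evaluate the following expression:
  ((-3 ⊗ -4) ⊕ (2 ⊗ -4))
((-3 ⊗ -4) ⊕ (2 ⊗ -4)) = -7

Expand innermost to outermost. Recall ⊕ takes the minimum of its arguments and ⊗ takes their sum. Working out the expression ((-3 ⊗ -4) ⊕ (2 ⊗ -4)) gives -7.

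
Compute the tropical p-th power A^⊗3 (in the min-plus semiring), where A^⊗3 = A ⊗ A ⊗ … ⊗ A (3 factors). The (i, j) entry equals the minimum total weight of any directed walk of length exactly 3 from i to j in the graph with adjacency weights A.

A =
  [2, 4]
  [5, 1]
A^⊗3 =
  [6, 6]
  [7, 3]

Each entry (A^⊗3)_ij equals the minimum over all length-3 walks i = v_0 → v_1 → … → v_3 = j of Σ_t A[v_t][v_{t+1}]. For example, for (i, j) = (0, 1) we minimise over 4 possible intermediate vertex sequences; the minimum is 6, attained along the walk 0 → 1 → 1 → 1.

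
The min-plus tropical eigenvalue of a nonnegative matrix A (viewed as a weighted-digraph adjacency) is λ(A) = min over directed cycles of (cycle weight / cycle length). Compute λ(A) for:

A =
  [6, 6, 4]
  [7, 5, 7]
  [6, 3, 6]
λ(A) = 14/3

Enumerate directed cycles and compute their means (weight / length). Sample:
  cycle 0 → 0: weight = 6, length = 1, mean = 6/1 ≈ 6.000
  cycle 1 → 1: weight = 5, length = 1, mean = 5/1 ≈ 5.000
  cycle 2 → 2: weight = 6, length = 1, mean = 6/1 ≈ 6.000
  cycle 0 → 1 → 0: weight = 13, length = 2, mean = 13/2 ≈ 6.500
  cycle 0 → 2 → 0: weight = 10, length = 2, mean = 10/2 ≈ 5.000
  cycle 1 → 0 → 1: weight = 13, length = 2, mean = 13/2 ≈ 6.500
Minimum mean = 4.667, attained e.g. along the cycle 0 → 2 → 1 → 0 with weight 14 and length 3. So λ(A) = 14/3 = 14/3.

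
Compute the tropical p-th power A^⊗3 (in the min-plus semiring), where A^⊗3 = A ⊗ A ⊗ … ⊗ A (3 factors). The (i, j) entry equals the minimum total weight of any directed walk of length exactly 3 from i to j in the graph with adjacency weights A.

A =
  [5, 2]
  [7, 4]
A^⊗3 =
  [13, 10]
  [15, 12]

Each entry (A^⊗3)_ij equals the minimum over all length-3 walks i = v_0 → v_1 → … → v_3 = j of Σ_t A[v_t][v_{t+1}]. For example, for (i, j) = (0, 1) we minimise over 4 possible intermediate vertex sequences; the minimum is 10, attained along the walk 0 → 1 → 1 → 1.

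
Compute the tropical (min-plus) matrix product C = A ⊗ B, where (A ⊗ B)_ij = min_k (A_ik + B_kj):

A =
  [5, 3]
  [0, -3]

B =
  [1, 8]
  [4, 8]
A ⊗ B =
  [6, 11]
  [1, 5]

Apply the min-plus product entry-by-entry:
  C[0][0] = min over k of (A[0][0] + B[0][0] = 5 + 1 = 6, A[0][1] + B[1][0] = 3 + 4 = 7) = 6 (attained at k = 0)
  C[0][1] = min over k of (A[0][0] + B[0][1] = 5 + 8 = 13, A[0][1] + B[1][1] = 3 + 8 = 11) = 11 (attained at k = 1)
  C[1][0] = min over k of (A[1][0] + B[0][0] = 0 + 1 = 1, A[1][1] + B[1][0] = -3 + 4 = 1) = 1 (attained at k = 0)
  C[1][1] = min over k of (A[1][0] + B[0][1] = 0 + 8 = 8, A[1][1] + B[1][1] = -3 + 8 = 5) = 5 (attained at k = 1)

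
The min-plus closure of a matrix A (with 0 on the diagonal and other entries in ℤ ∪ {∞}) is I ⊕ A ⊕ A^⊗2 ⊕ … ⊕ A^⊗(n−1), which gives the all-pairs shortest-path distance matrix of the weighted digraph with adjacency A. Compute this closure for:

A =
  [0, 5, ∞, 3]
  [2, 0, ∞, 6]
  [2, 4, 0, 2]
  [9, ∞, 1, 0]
Closure =
  [0, 5, 4, 3]
  [2, 0, 6, 5]
  [2, 4, 0, 2]
  [3, 5, 1, 0]

This is the Floyd-Warshall all-pairs shortest-path computation. For each intermediate vertex k = 0, 1, …, 3, update dist[i][j] ← min(dist[i][j], dist[i][k] + dist[k][j]). The final matrix gives, for each (i, j), the minimum total weight of any directed path from i to j (possibly empty when i = j).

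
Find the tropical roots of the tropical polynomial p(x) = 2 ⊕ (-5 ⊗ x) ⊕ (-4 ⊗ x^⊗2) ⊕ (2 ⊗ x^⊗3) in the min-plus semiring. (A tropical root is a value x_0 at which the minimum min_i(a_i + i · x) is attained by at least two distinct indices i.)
Roots: {-6, -1, 7}

Each tropical root is a break point of the lower envelope of the lines y = a_i + i · x (there are 4 lines, with slopes 0, 1, ..., 3). Only the lines that attain the minimum somewhere contribute to roots; other lines are dominated. Here the surviving (envelope) indices are i = 3, i = 2, i = 1, i = 0.
Intersections between consecutive envelope lines give the roots: for adjacent envelope indices i < j the intersection is x = (a_i − a_j) / (j − i). Reading off the sorted break points: {-6, -1, 7}.
Verification: at each break x_0, at least two indices attain the minimum of min_i(a_i + i · x_0).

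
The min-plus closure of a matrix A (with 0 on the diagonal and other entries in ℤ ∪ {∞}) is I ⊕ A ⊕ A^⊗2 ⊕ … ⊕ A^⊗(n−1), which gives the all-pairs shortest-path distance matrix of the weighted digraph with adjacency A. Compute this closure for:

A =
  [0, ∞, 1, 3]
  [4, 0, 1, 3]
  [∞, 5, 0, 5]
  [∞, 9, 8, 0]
Closure =
  [0, 6, 1, 3]
  [4, 0, 1, 3]
  [9, 5, 0, 5]
  [13, 9, 8, 0]

This is the Floyd-Warshall all-pairs shortest-path computation. For each intermediate vertex k = 0, 1, …, 3, update dist[i][j] ← min(dist[i][j], dist[i][k] + dist[k][j]). The final matrix gives, for each (i, j), the minimum total weight of any directed path from i to j (possibly empty when i = j).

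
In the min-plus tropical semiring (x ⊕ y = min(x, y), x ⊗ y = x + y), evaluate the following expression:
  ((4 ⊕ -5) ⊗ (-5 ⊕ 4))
((4 ⊕ -5) ⊗ (-5 ⊕ 4)) = -10

Expand innermost to outermost. Recall ⊕ takes the minimum of its arguments and ⊗ takes their sum. Working out the expression ((4 ⊕ -5) ⊗ (-5 ⊕ 4)) gives -10.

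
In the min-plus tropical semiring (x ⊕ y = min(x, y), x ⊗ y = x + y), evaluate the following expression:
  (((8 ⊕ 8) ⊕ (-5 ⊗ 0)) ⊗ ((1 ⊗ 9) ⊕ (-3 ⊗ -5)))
(((8 ⊕ 8) ⊕ (-5 ⊗ 0)) ⊗ ((1 ⊗ 9) ⊕ (-3 ⊗ -5))) = -13

Expand innermost to outermost. Recall ⊕ takes the minimum of its arguments and ⊗ takes their sum. Working out the expression (((8 ⊕ 8) ⊕ (-5 ⊗ 0)) ⊗ ((1 ⊗ 9) ⊕ (-3 ⊗ -5))) gives -13.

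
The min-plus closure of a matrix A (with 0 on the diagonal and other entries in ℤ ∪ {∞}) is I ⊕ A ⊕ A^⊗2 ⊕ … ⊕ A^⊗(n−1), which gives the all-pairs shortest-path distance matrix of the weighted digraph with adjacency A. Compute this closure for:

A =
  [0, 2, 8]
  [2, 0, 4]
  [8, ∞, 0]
Closure =
  [0, 2, 6]
  [2, 0, 4]
  [8, 10, 0]

This is the Floyd-Warshall all-pairs shortest-path computation. For each intermediate vertex k = 0, 1, …, 2, update dist[i][j] ← min(dist[i][j], dist[i][k] + dist[k][j]). The final matrix gives, for each (i, j), the minimum total weight of any directed path from i to j (possibly empty when i = j).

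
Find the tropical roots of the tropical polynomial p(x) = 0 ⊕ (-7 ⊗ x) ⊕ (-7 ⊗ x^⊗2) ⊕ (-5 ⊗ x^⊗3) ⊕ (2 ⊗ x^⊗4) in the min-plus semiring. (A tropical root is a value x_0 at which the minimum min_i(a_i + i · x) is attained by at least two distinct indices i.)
Roots: {-7, -2, 0, 7}

Each tropical root is a break point of the lower envelope of the lines y = a_i + i · x (there are 5 lines, with slopes 0, 1, ..., 4). Only the lines that attain the minimum somewhere contribute to roots; other lines are dominated. Here the surviving (envelope) indices are i = 4, i = 3, i = 2, i = 1, i = 0.
Intersections between consecutive envelope lines give the roots: for adjacent envelope indices i < j the intersection is x = (a_i − a_j) / (j − i). Reading off the sorted break points: {-7, -2, 0, 7}.
Verification: at each break x_0, at least two indices attain the minimum of min_i(a_i + i · x_0).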